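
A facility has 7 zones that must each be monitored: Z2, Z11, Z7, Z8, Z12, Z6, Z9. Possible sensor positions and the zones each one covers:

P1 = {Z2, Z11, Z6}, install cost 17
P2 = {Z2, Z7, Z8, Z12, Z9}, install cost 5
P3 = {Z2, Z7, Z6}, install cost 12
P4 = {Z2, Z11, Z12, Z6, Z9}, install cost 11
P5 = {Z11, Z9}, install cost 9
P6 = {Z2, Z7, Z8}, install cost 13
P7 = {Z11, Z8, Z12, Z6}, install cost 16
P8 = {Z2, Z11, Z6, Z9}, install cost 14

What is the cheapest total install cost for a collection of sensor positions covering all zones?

16

P2, P4 cover every zone at install cost 5 + 11 = 16.
Any cover uses at least 2 sensor positions; among all covering selections none totals below 16.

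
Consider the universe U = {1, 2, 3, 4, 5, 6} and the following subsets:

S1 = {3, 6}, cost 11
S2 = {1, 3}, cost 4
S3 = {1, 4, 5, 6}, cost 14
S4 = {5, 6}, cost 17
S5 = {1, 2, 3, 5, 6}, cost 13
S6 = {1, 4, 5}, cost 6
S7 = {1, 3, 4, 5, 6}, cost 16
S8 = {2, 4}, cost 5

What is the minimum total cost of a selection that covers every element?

18

S5, S8 cover every element at cost 13 + 5 = 18.
Any cover uses at least 2 sets; among all covering selections none totals below 18.
Greedy by coverage-per-cost would pick S2, S8, S6, S1 for 26 — worse than the optimum 18.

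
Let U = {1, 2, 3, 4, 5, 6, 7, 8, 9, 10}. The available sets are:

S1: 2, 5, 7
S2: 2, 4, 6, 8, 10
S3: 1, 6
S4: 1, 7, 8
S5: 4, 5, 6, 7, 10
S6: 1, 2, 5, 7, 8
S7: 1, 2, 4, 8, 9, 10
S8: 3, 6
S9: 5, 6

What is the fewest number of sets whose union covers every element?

3

S1, S7, S8 together cover {1, 2, 3, 4, 5, 6, 7, 8, 9, 10} — every element.
No 2 of the 9 sets cover everything (all 36 pairs fall short), so 3 is minimum.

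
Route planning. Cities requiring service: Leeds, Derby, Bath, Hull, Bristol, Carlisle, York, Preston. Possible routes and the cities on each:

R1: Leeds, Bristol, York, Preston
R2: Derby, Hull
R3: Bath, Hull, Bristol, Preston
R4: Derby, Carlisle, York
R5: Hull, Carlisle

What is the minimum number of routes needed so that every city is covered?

R1, R3, R4 together cover {Leeds, Derby, Bath, Hull, Bristol, Carlisle, York, Preston} — every city.
No 2 of the 5 routes cover everything (all 10 pairs fall short), so 3 is minimum.
Greedy (largest uncovered first) would take R1, R2, R3, R4 — 4 routes — but 3 suffice.

3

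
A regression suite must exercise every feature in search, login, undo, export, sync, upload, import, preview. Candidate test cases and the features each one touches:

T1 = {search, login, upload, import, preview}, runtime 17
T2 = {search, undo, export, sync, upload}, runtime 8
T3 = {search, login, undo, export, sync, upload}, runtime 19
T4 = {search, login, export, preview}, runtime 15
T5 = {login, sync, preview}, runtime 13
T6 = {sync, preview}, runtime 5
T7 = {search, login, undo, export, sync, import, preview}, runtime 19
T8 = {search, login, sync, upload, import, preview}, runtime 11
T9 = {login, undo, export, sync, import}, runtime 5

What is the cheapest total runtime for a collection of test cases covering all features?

T8, T9 cover every feature at runtime 11 + 5 = 16.
Any cover uses at least 2 test cases; among all covering selections none totals below 16.

16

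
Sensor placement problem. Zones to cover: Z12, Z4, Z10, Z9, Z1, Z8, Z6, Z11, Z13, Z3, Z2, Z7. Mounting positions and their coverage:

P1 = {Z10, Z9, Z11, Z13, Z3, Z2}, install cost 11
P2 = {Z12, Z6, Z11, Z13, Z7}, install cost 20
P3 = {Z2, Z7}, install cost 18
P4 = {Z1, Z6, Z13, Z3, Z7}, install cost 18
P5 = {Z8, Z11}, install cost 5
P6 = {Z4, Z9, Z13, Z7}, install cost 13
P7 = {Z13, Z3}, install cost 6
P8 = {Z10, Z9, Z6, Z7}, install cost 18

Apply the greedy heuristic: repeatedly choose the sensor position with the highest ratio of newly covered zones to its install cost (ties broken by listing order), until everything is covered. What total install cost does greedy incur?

67

Pick 1: P1 adds 6 new (Z10, Z9, Z11, Z13, Z3, Z2) at install cost 11 (ratio 6/11).
Pick 2: P5 adds 1 new (Z8) at install cost 5 (ratio 1/5).
Pick 3: P4 adds 3 new (Z1, Z6, Z7) at install cost 18 (ratio 3/18).
Pick 4: P6 adds 1 new (Z4) at install cost 13 (ratio 1/13).
Pick 5: P2 adds 1 new (Z12) at install cost 20 (ratio 1/20).
Greedy total install cost: 11 + 5 + 18 + 13 + 20 = 67.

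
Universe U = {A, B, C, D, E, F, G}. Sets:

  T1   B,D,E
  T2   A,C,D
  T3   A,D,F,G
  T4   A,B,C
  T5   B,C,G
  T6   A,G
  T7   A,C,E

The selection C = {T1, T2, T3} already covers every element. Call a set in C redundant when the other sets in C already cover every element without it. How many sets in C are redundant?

0

Drop T1: B, E uncovered — not redundant.
Drop T2: C uncovered — not redundant.
Drop T3: F, G uncovered — not redundant.
None of the sets in C is redundant.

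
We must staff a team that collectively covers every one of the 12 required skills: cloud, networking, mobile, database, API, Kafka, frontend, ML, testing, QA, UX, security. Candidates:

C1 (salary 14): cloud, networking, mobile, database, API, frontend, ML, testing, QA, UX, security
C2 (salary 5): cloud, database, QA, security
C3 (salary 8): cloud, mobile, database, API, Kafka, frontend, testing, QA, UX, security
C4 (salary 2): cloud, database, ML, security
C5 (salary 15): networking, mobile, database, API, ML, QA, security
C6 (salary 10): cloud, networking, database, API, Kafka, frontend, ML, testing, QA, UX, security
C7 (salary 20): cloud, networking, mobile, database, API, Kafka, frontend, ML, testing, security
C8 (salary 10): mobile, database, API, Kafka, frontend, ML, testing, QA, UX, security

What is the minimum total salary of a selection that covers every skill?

C3, C6 cover every skill at salary 8 + 10 = 18.
Any cover uses at least 2 candidates; among all covering selections none totals below 18.
Greedy by coverage-per-salary would pick C4, C3, C6 for 20 — worse than the optimum 18.

18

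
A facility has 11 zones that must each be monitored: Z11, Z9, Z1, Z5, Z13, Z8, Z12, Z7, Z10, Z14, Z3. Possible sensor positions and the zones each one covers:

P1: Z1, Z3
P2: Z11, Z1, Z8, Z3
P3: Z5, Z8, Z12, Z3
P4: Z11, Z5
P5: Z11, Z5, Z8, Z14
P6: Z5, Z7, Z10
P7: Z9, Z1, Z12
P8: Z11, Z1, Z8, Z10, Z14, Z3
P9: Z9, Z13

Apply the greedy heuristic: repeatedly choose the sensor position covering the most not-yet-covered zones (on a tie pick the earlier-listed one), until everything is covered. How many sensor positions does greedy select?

4

Pick 1: P8 covers 6 new zones (Z11, Z1, Z8, Z10, Z14, Z3).
Pick 2: P3 covers 2 new zones (Z5, Z12).
Pick 3: P9 covers 2 new zones (Z9, Z13).
Pick 4: P6 covers 1 new zones (Z7).
Greedy uses 4 sensor positions.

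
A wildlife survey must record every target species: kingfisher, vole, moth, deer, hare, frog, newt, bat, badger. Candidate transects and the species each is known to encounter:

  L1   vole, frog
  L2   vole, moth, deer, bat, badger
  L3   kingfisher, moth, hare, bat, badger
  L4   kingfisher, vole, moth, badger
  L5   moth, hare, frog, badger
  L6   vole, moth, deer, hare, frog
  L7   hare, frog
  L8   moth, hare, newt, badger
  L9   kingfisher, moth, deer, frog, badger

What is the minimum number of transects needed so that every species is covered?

L2, L8, L9 together cover {kingfisher, vole, moth, deer, hare, frog, newt, bat, badger} — every species.
No 2 of the 9 transects cover everything (all 36 pairs fall short), so 3 is minimum.
Greedy (largest uncovered first) would take L2, L3, L1, L8 — 4 transects — but 3 suffice.

3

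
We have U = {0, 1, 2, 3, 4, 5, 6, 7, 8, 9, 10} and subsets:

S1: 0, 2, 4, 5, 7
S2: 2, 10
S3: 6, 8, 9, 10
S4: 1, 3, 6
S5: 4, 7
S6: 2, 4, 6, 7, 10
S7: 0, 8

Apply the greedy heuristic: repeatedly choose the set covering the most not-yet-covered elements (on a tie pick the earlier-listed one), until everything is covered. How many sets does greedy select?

Pick 1: S1 covers 5 new elements (0, 2, 4, 5, 7).
Pick 2: S3 covers 4 new elements (6, 8, 9, 10).
Pick 3: S4 covers 2 new elements (1, 3).
Greedy uses 3 sets.

3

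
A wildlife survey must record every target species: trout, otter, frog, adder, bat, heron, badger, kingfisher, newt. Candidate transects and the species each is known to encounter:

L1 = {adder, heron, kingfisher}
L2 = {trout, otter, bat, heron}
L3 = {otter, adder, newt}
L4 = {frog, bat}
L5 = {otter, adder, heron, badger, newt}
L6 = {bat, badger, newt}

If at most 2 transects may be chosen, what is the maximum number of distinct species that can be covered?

Choosing L2, L5 covers {trout, otter, adder, bat, heron, badger, newt} — 7 species.
No choice of 2 transects does better; here frog, kingfisher are left uncovered.

7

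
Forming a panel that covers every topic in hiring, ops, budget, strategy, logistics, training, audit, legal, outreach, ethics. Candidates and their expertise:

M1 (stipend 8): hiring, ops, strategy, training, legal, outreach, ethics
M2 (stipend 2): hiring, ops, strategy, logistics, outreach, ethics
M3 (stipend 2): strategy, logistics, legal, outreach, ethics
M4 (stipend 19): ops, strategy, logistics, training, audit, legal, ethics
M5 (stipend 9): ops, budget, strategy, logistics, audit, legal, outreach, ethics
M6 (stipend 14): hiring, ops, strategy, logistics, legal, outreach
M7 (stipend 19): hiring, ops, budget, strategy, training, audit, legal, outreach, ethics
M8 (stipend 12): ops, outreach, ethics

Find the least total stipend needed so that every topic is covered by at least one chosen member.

M1, M5 cover every topic at stipend 8 + 9 = 17.
Any cover uses at least 2 members; among all covering selections none totals below 17.

17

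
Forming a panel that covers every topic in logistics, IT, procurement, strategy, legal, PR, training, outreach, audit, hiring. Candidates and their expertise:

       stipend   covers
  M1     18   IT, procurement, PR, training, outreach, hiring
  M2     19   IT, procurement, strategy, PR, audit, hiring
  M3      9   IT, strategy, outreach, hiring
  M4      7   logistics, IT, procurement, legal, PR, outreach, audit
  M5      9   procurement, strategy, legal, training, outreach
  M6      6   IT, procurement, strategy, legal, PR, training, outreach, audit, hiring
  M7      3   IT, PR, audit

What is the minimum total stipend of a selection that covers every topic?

13

M4, M6 cover every topic at stipend 7 + 6 = 13.
Any cover uses at least 2 members; among all covering selections none totals below 13.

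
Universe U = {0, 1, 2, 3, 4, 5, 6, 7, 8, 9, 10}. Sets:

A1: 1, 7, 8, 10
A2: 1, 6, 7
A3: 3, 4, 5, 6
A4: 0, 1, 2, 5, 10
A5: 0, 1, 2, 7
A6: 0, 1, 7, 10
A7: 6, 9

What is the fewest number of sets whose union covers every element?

4

A1, A3, A4, A7 together cover {0, 1, 2, 3, 4, 5, 6, 7, 8, 9, 10} — every element.
No 3 of the 7 sets cover everything (all 35 triples fall short), so 4 is minimum.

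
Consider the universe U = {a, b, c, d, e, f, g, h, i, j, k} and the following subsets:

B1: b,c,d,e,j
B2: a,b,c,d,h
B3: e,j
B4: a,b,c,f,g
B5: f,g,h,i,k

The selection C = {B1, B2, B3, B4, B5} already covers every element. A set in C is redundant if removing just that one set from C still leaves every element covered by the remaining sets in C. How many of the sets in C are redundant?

Drop B1: the rest still cover every element — redundant.
Drop B2: the rest still cover every element — redundant.
Drop B3: the rest still cover every element — redundant.
Drop B4: the rest still cover every element — redundant.
Drop B5: i, k uncovered — not redundant.
4 redundant: B1, B2, B3, B4.

4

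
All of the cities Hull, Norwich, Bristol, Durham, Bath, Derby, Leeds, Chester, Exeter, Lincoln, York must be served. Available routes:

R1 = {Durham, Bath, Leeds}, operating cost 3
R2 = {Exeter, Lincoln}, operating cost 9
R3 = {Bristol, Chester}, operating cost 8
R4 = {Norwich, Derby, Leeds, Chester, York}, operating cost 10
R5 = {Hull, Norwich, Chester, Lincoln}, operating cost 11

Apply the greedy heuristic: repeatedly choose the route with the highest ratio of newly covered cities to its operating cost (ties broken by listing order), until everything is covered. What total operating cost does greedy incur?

41

Pick 1: R1 adds 3 new (Durham, Bath, Leeds) at operating cost 3 (ratio 3/3).
Pick 2: R4 adds 4 new (Norwich, Derby, Chester, York) at operating cost 10 (ratio 4/10).
Pick 3: R2 adds 2 new (Exeter, Lincoln) at operating cost 9 (ratio 2/9).
Pick 4: R3 adds 1 new (Bristol) at operating cost 8 (ratio 1/8).
Pick 5: R5 adds 1 new (Hull) at operating cost 11 (ratio 1/11).
Greedy total operating cost: 3 + 10 + 9 + 8 + 11 = 41.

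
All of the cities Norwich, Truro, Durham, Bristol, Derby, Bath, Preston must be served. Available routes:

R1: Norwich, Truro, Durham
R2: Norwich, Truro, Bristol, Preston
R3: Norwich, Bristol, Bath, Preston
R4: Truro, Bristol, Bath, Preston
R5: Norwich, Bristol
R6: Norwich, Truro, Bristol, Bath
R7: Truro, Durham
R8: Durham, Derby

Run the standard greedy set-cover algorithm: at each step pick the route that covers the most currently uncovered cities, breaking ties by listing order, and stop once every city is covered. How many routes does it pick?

Pick 1: R2 covers 4 new cities (Norwich, Truro, Bristol, Preston).
Pick 2: R8 covers 2 new cities (Durham, Derby).
Pick 3: R3 covers 1 new cities (Bath).
Greedy uses 3 routes.

3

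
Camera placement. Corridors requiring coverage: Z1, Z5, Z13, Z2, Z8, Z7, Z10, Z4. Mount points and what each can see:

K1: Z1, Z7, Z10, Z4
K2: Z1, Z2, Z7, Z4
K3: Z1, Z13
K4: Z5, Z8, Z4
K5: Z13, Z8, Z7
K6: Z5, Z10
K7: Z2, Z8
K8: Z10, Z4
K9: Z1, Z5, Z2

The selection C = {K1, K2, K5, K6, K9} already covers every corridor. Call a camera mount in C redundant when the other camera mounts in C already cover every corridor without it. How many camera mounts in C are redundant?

4

Drop K1: the rest still cover every corridor — redundant.
Drop K2: the rest still cover every corridor — redundant.
Drop K5: Z13, Z8 uncovered — not redundant.
Drop K6: the rest still cover every corridor — redundant.
Drop K9: the rest still cover every corridor — redundant.
4 redundant: K1, K2, K6, K9.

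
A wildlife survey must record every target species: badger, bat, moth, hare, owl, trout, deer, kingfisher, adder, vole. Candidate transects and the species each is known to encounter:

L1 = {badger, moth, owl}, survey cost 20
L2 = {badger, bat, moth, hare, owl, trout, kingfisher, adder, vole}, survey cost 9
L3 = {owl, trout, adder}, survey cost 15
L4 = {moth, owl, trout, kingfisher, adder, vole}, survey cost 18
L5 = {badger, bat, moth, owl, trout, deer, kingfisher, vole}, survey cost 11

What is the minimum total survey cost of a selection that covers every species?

20

L2, L5 cover every species at survey cost 9 + 11 = 20.
Any cover uses at least 2 transects; among all covering selections none totals below 20.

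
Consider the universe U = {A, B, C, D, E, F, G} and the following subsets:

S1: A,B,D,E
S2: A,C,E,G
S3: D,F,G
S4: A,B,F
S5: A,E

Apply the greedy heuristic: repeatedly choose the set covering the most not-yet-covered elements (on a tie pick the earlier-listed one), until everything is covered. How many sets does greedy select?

3

Pick 1: S1 covers 4 new elements (A, B, D, E).
Pick 2: S2 covers 2 new elements (C, G).
Pick 3: S3 covers 1 new elements (F).
Greedy uses 3 sets.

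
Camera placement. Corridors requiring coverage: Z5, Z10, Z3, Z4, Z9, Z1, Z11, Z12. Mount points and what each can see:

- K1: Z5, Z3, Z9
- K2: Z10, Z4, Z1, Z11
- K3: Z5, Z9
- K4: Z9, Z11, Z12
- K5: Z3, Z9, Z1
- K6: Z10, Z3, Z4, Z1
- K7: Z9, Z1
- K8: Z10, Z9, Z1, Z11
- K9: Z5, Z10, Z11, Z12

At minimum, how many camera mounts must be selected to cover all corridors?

3

K1, K2, K4 together cover {Z5, Z10, Z3, Z4, Z9, Z1, Z11, Z12} — every corridor.
No 2 of the 9 camera mounts cover everything (all 36 pairs fall short), so 3 is minimum.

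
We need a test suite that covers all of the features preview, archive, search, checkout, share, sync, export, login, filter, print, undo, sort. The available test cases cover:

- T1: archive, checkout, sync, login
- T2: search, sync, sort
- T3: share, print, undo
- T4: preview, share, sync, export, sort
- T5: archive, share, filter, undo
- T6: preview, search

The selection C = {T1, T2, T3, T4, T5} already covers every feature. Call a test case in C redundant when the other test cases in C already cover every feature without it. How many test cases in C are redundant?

0

Drop T1: checkout, login uncovered — not redundant.
Drop T2: search uncovered — not redundant.
Drop T3: print uncovered — not redundant.
Drop T4: preview, export uncovered — not redundant.
Drop T5: filter uncovered — not redundant.
None of the test cases in C is redundant.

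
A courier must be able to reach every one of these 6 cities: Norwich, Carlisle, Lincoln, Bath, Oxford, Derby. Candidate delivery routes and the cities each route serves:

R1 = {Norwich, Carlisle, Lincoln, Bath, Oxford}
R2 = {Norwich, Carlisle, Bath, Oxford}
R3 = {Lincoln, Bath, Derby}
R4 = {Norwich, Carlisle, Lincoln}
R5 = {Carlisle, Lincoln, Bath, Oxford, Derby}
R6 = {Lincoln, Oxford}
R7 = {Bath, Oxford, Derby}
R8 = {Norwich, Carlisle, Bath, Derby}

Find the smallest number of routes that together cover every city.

2

R1, R3 together cover {Norwich, Carlisle, Lincoln, Bath, Oxford, Derby} — every city.
No single route contains all 6 cities, so 2 is optimal.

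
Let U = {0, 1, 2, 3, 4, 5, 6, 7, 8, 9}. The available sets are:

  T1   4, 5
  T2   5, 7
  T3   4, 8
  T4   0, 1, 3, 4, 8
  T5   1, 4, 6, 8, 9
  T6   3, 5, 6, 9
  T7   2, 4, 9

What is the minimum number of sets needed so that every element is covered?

T2, T4, T5, T7 together cover {0, 1, 2, 3, 4, 5, 6, 7, 8, 9} — every element.
No 3 of the 7 sets cover everything (all 35 triples fall short), so 4 is minimum.

4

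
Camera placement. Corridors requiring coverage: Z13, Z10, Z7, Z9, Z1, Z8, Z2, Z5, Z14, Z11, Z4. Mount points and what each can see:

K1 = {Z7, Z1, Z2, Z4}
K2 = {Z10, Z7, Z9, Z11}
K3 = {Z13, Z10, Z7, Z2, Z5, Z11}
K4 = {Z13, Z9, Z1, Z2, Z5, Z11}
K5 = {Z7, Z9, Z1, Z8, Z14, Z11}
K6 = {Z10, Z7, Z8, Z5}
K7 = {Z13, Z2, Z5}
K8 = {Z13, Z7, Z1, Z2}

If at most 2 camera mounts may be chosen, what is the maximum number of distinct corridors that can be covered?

10

Choosing K3, K5 covers {Z13, Z10, Z7, Z9, Z1, Z8, Z2, Z5, Z14, Z11} — 10 corridors.
No choice of 2 camera mounts does better; here Z4 is left uncovered.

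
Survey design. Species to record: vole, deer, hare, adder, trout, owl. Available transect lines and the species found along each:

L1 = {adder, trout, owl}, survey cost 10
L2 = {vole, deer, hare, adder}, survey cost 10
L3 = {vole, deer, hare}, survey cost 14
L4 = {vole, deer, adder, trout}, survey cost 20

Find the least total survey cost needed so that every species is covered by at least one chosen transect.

20

L1, L2 cover every species at survey cost 10 + 10 = 20.
Any cover uses at least 2 transects; among all covering selections none totals below 20.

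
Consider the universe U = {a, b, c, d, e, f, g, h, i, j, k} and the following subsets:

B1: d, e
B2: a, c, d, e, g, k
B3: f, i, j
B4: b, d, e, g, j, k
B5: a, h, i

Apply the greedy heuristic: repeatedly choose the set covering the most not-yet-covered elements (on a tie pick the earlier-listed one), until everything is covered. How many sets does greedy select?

Pick 1: B2 covers 6 new elements (a, c, d, e, g, k).
Pick 2: B3 covers 3 new elements (f, i, j).
Pick 3: B4 covers 1 new elements (b).
Pick 4: B5 covers 1 new elements (h).
Greedy uses 4 sets.

4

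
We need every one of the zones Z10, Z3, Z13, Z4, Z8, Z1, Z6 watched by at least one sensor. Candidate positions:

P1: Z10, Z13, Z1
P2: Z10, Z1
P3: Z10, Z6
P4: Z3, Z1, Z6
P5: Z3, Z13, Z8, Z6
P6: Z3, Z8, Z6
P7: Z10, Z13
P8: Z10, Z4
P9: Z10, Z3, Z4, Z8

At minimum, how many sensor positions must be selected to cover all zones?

3

P1, P3, P9 together cover {Z10, Z3, Z13, Z4, Z8, Z1, Z6} — every zone.
No 2 of the 9 sensor positions cover everything (all 36 pairs fall short), so 3 is minimum.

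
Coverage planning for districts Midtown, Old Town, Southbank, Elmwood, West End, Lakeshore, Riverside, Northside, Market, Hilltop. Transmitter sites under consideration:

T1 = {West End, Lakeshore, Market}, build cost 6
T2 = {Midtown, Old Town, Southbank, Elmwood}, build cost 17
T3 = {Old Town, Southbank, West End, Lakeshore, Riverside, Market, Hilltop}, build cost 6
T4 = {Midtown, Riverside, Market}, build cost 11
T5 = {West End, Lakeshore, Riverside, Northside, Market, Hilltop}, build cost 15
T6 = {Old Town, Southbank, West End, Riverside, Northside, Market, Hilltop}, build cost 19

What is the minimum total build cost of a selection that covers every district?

32

T2, T5 cover every district at build cost 17 + 15 = 32.
Any cover uses at least 2 transmitter sites; among all covering selections none totals below 32.
Greedy by coverage-per-build cost would pick T3, T2, T5 for 38 — worse than the optimum 32.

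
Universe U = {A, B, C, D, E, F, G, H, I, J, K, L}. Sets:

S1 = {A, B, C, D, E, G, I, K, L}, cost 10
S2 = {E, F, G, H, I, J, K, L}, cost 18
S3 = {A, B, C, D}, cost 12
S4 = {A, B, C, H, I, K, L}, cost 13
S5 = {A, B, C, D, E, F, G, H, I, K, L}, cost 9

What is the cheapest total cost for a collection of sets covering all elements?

27

S2, S5 cover every element at cost 18 + 9 = 27.
Any cover uses at least 2 sets; among all covering selections none totals below 27.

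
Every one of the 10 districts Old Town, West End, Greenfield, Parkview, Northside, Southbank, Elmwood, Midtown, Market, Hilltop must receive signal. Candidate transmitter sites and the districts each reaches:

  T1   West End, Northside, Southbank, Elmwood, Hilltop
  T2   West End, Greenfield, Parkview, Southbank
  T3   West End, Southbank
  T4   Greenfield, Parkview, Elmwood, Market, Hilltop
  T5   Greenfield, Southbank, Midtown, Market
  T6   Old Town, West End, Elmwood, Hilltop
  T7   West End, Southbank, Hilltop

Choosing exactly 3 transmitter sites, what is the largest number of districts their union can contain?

Choosing T1, T2, T5 covers {West End, Greenfield, Parkview, Northside, Southbank, Elmwood, Midtown, Market, Hilltop} — 9 districts.
No choice of 3 transmitter sites does better; here Old Town is left uncovered.

9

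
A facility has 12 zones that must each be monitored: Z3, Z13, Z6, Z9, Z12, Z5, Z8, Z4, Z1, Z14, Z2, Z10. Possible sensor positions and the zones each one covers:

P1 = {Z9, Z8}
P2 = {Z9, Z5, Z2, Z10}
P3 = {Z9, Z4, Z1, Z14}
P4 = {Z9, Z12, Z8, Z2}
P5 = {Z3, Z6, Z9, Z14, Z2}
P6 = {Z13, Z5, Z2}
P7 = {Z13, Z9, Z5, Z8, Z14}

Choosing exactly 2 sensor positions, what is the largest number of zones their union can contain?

8

Choosing P5, P7 covers {Z3, Z13, Z6, Z9, Z5, Z8, Z14, Z2} — 8 zones.
No choice of 2 sensor positions does better; here Z12, Z4, Z1, Z10 are left uncovered.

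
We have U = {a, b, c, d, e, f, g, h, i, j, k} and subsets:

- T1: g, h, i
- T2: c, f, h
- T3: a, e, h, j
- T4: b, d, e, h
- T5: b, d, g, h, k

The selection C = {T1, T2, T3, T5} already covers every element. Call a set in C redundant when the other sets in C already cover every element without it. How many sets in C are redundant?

Drop T1: i uncovered — not redundant.
Drop T2: c, f uncovered — not redundant.
Drop T3: a, e, j uncovered — not redundant.
Drop T5: b, d, k uncovered — not redundant.
None of the sets in C is redundant.

0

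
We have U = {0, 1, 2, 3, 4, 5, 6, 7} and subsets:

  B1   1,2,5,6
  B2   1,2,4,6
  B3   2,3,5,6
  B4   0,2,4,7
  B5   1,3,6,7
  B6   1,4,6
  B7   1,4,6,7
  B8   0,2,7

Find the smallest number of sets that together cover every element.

B1, B3, B4 together cover {0, 1, 2, 3, 4, 5, 6, 7} — every element.
No 2 of the 8 sets cover everything (all 28 pairs fall short), so 3 is minimum.

3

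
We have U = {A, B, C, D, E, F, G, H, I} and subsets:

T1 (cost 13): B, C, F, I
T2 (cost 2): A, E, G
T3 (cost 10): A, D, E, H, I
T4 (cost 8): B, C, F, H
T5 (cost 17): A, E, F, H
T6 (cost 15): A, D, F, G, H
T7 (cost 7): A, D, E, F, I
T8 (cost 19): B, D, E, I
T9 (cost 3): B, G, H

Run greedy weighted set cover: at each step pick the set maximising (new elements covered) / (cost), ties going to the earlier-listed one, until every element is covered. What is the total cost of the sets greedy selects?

20

Pick 1: T2 adds 3 new (A, E, G) at cost 2 (ratio 3/2).
Pick 2: T9 adds 2 new (B, H) at cost 3 (ratio 2/3).
Pick 3: T7 adds 3 new (D, F, I) at cost 7 (ratio 3/7).
Pick 4: T4 adds 1 new (C) at cost 8 (ratio 1/8).
Greedy total cost: 2 + 3 + 7 + 8 = 20. (The true optimum is 17, so greedy overshoots here.)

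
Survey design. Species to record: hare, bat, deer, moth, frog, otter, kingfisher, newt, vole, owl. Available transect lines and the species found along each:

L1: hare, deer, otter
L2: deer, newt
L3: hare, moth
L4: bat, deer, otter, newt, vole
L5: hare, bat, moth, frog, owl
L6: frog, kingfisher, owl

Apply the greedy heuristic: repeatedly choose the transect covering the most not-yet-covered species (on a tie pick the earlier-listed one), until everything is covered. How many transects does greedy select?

Pick 1: L4 covers 5 new species (bat, deer, otter, newt, vole).
Pick 2: L5 covers 4 new species (hare, moth, frog, owl).
Pick 3: L6 covers 1 new species (kingfisher).
Greedy uses 3 transects.

3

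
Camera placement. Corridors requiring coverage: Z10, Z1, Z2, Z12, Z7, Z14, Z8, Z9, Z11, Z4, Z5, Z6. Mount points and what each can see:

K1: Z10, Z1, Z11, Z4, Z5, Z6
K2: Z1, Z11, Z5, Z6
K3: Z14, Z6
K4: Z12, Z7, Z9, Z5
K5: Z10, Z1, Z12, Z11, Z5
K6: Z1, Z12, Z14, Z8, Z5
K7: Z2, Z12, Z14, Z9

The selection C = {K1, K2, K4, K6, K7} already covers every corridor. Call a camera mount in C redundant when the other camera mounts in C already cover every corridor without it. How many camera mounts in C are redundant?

1

Drop K1: Z10, Z4 uncovered — not redundant.
Drop K2: the rest still cover every corridor — redundant.
Drop K4: Z7 uncovered — not redundant.
Drop K6: Z8 uncovered — not redundant.
Drop K7: Z2 uncovered — not redundant.
1 redundant: K2.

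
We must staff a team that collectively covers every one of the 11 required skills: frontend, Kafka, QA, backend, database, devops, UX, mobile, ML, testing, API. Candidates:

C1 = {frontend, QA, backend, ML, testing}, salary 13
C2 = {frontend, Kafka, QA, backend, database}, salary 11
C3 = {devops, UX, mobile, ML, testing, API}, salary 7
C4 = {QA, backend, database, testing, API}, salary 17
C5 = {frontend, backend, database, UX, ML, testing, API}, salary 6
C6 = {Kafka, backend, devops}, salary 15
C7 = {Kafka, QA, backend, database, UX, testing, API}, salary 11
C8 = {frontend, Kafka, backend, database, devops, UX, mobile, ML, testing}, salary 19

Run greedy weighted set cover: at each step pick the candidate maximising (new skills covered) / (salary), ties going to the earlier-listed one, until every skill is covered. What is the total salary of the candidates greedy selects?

Pick 1: C5 adds 7 new (frontend, backend, database, UX, ML, testing, API) at salary 6 (ratio 7/6).
Pick 2: C3 adds 2 new (devops, mobile) at salary 7 (ratio 2/7).
Pick 3: C2 adds 2 new (Kafka, QA) at salary 11 (ratio 2/11).
Greedy total salary: 6 + 7 + 11 = 24. (The true optimum is 18, so greedy overshoots here.)

24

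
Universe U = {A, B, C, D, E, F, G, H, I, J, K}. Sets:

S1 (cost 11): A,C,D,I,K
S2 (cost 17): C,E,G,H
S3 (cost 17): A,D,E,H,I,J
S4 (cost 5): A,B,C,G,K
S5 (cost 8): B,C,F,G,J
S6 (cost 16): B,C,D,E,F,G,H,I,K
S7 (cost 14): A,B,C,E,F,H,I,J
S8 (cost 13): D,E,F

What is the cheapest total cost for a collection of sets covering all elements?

S4, S5, S6 cover every element at cost 5 + 8 + 16 = 29.
Any cover uses at least 2 sets; among all covering selections none totals below 29.
Greedy by coverage-per-cost would pick S4, S7, S1 for 30 — worse than the optimum 29.

29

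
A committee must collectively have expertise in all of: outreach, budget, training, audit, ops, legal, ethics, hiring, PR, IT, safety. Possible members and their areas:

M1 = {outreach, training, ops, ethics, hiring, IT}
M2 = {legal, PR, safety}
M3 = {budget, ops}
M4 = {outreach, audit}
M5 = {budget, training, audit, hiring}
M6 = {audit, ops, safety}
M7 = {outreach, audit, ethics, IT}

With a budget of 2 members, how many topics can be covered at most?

9

Choosing M1, M2 covers {outreach, training, ops, legal, ethics, hiring, PR, IT, safety} — 9 topics.
No choice of 2 members does better; here budget, audit are left uncovered.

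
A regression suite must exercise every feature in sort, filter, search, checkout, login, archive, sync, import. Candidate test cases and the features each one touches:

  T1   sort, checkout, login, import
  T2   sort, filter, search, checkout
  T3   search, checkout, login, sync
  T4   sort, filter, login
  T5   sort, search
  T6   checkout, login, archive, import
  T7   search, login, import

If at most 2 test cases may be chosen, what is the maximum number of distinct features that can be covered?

Choosing T2, T6 covers {sort, filter, search, checkout, login, archive, import} — 7 features.
No choice of 2 test cases does better; here sync is left uncovered.

7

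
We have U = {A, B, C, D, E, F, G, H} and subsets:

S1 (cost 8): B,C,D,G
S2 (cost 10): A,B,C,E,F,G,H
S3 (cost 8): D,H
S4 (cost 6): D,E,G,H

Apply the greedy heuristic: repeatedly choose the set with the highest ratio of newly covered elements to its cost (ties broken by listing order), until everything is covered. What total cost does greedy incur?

Pick 1: S2 adds 7 new (A, B, C, E, F, G, H) at cost 10 (ratio 7/10).
Pick 2: S4 adds 1 new (D) at cost 6 (ratio 1/6).
Greedy total cost: 10 + 6 = 16.

16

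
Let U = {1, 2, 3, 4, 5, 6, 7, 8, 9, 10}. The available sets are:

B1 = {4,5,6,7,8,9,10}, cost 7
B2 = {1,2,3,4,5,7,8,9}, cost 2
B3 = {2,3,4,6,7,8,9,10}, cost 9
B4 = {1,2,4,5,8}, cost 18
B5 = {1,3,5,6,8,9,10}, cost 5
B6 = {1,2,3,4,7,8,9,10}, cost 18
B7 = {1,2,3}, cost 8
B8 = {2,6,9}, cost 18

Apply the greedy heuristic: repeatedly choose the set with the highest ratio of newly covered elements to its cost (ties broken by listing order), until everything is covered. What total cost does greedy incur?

7

Pick 1: B2 adds 8 new (1, 2, 3, 4, 5, 7, 8, 9) at cost 2 (ratio 8/2).
Pick 2: B5 adds 2 new (6, 10) at cost 5 (ratio 2/5).
Greedy total cost: 2 + 5 = 7.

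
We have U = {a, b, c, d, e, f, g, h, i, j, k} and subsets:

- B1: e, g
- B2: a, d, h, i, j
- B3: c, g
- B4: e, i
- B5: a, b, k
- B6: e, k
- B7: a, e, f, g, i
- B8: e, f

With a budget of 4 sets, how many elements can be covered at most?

Choosing B2, B3, B5, B7 covers {a, b, c, d, e, f, g, h, i, j, k} — 11 elements.
That is all 11 elements.

11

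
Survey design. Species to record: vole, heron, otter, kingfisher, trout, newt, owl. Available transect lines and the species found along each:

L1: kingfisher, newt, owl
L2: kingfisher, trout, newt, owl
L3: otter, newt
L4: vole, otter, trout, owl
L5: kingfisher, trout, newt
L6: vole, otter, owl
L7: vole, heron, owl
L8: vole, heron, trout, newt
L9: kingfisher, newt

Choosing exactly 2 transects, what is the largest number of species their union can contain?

6

Choosing L1, L4 covers {vole, otter, kingfisher, trout, newt, owl} — 6 species.
No choice of 2 transects does better; here heron is left uncovered.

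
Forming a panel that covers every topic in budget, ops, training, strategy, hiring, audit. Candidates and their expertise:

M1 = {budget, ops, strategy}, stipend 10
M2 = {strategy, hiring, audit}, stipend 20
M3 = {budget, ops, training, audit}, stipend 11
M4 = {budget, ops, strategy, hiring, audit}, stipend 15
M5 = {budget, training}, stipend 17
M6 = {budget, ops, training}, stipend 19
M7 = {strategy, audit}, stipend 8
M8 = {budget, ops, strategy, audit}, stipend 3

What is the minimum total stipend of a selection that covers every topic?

M3, M4 cover every topic at stipend 11 + 15 = 26.
Any cover uses at least 2 members; among all covering selections none totals below 26.

26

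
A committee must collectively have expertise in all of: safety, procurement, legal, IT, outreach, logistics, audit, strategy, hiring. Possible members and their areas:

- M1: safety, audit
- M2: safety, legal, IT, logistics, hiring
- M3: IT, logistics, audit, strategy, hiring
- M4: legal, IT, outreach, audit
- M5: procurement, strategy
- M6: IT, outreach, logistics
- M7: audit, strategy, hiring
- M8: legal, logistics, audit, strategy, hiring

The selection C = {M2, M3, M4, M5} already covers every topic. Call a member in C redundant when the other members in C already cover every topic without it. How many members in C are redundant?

1

Drop M2: safety uncovered — not redundant.
Drop M3: the rest still cover every topic — redundant.
Drop M4: outreach uncovered — not redundant.
Drop M5: procurement uncovered — not redundant.
1 redundant: M3.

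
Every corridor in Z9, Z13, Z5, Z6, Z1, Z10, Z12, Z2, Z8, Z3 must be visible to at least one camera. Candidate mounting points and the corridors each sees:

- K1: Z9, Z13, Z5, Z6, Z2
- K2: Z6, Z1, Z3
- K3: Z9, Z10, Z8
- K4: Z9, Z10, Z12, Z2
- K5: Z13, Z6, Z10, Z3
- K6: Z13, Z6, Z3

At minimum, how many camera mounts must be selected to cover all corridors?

K1, K2, K3, K4 together cover {Z9, Z13, Z5, Z6, Z1, Z10, Z12, Z2, Z8, Z3} — every corridor.
No 3 of the 6 camera mounts cover everything (all 20 triples fall short), so 4 is minimum.

4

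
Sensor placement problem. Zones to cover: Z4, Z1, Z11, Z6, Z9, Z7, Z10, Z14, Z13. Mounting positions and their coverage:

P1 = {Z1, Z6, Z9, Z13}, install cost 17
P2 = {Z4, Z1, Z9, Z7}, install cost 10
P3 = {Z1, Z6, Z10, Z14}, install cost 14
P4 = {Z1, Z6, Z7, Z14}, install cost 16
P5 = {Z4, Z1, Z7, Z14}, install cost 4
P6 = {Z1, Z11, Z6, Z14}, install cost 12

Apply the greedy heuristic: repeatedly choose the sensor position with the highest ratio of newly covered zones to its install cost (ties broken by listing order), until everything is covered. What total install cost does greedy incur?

47

Pick 1: P5 adds 4 new (Z4, Z1, Z7, Z14) at install cost 4 (ratio 4/4).
Pick 2: P1 adds 3 new (Z6, Z9, Z13) at install cost 17 (ratio 3/17).
Pick 3: P6 adds 1 new (Z11) at install cost 12 (ratio 1/12).
Pick 4: P3 adds 1 new (Z10) at install cost 14 (ratio 1/14).
Greedy total install cost: 4 + 17 + 12 + 14 = 47.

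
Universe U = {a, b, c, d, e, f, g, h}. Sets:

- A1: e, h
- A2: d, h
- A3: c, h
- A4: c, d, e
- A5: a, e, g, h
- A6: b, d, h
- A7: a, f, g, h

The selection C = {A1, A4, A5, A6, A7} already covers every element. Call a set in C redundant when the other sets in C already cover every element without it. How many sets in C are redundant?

2

Drop A1: the rest still cover every element — redundant.
Drop A4: c uncovered — not redundant.
Drop A5: the rest still cover every element — redundant.
Drop A6: b uncovered — not redundant.
Drop A7: f uncovered — not redundant.
2 redundant: A1, A5.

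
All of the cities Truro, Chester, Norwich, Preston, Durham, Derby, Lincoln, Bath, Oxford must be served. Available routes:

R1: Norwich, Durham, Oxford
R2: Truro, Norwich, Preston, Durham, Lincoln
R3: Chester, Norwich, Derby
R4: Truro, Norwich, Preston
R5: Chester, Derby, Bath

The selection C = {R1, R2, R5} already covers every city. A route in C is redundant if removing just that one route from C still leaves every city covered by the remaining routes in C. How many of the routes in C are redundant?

Drop R1: Oxford uncovered — not redundant.
Drop R2: Truro, Preston, Lincoln uncovered — not redundant.
Drop R5: Chester, Derby, Bath uncovered — not redundant.
None of the routes in C is redundant.

0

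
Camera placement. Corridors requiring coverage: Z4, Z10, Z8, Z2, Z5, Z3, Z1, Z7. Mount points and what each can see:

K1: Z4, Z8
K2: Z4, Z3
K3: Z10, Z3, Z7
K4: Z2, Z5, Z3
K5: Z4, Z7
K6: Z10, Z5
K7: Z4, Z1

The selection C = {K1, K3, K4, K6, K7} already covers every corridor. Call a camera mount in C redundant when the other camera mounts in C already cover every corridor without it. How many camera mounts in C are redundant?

1

Drop K1: Z8 uncovered — not redundant.
Drop K3: Z7 uncovered — not redundant.
Drop K4: Z2 uncovered — not redundant.
Drop K6: the rest still cover every corridor — redundant.
Drop K7: Z1 uncovered — not redundant.
1 redundant: K6.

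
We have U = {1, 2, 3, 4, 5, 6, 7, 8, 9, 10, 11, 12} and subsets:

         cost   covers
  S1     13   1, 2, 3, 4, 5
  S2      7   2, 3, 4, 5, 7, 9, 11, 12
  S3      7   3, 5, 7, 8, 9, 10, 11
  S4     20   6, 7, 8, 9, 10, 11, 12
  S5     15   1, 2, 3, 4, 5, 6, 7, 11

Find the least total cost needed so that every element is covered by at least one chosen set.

S2, S3, S5 cover every element at cost 7 + 7 + 15 = 29.
Any cover uses at least 2 sets; among all covering selections none totals below 29.

29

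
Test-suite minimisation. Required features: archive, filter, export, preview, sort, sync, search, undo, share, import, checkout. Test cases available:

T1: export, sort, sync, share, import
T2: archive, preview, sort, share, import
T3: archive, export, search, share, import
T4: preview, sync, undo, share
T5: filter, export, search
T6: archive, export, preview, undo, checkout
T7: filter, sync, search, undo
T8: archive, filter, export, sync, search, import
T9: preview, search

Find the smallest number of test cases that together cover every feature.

T1, T5, T6 together cover {archive, filter, export, preview, sort, sync, search, undo, share, import, checkout} — every feature.
No 2 of the 9 test cases cover everything (all 36 pairs fall short), so 3 is minimum.

3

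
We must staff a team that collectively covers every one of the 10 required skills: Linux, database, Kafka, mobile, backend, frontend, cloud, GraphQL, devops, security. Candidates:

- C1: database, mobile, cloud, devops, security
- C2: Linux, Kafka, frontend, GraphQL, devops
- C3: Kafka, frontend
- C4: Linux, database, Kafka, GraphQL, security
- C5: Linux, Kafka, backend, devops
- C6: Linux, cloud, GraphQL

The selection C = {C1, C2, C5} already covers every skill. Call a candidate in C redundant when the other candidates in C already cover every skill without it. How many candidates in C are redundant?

0

Drop C1: database, mobile, cloud, security uncovered — not redundant.
Drop C2: frontend, GraphQL uncovered — not redundant.
Drop C5: backend uncovered — not redundant.
None of the candidates in C is redundant.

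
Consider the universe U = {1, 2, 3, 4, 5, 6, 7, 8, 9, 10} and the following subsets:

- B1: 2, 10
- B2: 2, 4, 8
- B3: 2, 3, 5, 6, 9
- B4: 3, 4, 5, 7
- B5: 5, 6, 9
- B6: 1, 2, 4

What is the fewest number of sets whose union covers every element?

5

B1, B2, B3, B4, B6 together cover {1, 2, 3, 4, 5, 6, 7, 8, 9, 10} — every element.
No 4 of the 6 sets cover everything (all 15 size-4 selections fall short), so 5 is minimum.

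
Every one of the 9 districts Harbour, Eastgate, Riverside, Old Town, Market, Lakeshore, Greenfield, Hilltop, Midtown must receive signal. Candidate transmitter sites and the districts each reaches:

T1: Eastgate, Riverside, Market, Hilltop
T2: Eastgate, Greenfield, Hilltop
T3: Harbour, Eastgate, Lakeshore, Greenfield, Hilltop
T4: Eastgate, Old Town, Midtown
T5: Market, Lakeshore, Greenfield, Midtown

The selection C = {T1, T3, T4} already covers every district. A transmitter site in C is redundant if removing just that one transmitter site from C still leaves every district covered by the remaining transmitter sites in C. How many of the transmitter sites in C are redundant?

Drop T1: Riverside, Market uncovered — not redundant.
Drop T3: Harbour, Lakeshore, Greenfield uncovered — not redundant.
Drop T4: Old Town, Midtown uncovered — not redundant.
None of the transmitter sites in C is redundant.

0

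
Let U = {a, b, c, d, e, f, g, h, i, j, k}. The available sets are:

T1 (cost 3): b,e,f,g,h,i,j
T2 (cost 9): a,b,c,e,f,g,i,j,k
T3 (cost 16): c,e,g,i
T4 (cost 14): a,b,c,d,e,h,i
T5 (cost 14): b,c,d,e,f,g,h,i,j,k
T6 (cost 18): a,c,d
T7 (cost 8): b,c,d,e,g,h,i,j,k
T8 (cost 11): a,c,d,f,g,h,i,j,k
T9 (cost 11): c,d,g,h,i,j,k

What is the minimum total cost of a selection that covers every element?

T1, T8 cover every element at cost 3 + 11 = 14.
Any cover uses at least 2 sets; among all covering selections none totals below 14.

14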